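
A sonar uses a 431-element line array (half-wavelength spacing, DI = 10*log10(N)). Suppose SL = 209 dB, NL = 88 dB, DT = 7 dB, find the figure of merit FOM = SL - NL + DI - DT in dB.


140.34 dB


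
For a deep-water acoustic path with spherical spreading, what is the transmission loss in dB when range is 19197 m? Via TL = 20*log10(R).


85.66 dB


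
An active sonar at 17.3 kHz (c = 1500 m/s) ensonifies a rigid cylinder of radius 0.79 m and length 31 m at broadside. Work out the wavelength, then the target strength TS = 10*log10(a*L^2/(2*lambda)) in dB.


Step 1: lambda = c/f = 1500/17300 = 0.08671 m
Step 2: TS = 10*log10(a*L^2/(2*lambda)) = 10*log10(0.79*31^2/(2*0.08671)) = 36.41

36.41 dB


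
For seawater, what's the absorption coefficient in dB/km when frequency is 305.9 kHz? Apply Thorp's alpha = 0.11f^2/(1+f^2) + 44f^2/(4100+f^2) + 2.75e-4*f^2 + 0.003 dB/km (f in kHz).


67.999 dB/km


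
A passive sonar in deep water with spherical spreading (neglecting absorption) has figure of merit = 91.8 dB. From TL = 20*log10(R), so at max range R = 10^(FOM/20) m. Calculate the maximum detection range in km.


38.9 km


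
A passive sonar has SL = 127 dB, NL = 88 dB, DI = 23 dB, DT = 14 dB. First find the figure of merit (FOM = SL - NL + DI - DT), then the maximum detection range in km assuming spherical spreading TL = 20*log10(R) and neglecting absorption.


Step 1: FOM = SL - NL + DI - DT = 127 - 88 + 23 - 14 = 48 dB
Step 2: at max range FOM = TL = 20*log10(R), so R = 10^(48/20) = 251.19 m = 0.25 km

0.25 km


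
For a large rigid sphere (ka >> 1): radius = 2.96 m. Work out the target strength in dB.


3.41 dB


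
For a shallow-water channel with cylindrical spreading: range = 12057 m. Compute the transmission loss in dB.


TL = 10*log10(12057) = 40.81

40.81 dB


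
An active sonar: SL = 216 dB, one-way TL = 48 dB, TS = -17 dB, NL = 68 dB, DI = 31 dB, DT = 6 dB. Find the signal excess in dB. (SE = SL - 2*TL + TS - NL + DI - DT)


SE = SL - 2*TL + TS - NL + DI - DT = 216 - 2*48 + (-17) - 68 + 31 - 6 = 60

60 dB


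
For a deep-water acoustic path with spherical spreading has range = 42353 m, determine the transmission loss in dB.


92.54 dB


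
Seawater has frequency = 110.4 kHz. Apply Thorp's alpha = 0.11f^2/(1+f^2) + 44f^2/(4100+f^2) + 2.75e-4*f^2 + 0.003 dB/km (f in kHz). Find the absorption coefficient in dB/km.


f^2 = 12188.16
alpha = 0.11*12188.16/(1+12188.16) + 44*12188.16/(4100+12188.16) + 2.75e-4*12188.16 + 0.003 = 36.389

36.389 dB/km


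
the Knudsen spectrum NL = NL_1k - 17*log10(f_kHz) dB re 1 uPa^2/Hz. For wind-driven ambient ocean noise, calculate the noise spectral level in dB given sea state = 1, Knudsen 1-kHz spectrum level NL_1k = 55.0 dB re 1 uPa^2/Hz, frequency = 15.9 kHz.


NL = NL_1k - 17*log10(f_kHz) = 55.0 - 17*log10(15.9) = 55.0 - (20.42) = 34.58

34.58 dB


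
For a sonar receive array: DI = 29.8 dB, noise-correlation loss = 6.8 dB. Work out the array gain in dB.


AG = DI - L_corr = 29.8 - 6.8 = 23.0

23.0 dB


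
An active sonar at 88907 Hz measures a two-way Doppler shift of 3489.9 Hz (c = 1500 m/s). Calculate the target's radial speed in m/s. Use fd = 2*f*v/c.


From fd = 2*f*v/c, v = c*fd/(2*f) = 1500 * 3489.9 / (2*88907) = 29.44

29.44 m/s


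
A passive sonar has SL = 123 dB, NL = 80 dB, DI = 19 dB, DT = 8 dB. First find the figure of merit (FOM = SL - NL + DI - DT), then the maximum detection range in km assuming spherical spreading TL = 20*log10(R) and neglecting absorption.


Step 1: FOM = SL - NL + DI - DT = 123 - 80 + 19 - 8 = 54 dB
Step 2: at max range FOM = TL = 20*log10(R), so R = 10^(54/20) = 501.19 m = 0.5 km

0.5 km


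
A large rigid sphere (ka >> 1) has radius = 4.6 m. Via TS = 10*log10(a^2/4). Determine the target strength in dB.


TS = 10*log10(4.6^2 / 4) = 10*log10(5.29) = 7.23

7.23 dB


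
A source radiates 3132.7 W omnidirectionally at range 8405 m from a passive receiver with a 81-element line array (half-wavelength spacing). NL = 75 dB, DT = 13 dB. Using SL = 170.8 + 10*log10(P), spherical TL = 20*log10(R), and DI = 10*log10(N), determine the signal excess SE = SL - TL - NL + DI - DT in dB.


Step 1: SL = 170.8 + 10*log10(3132.7) = 205.76 dB
Step 2: TL = 20*log10(8405) = 78.49 dB
Step 3: DI = 10*log10(81) = 19.08 dB
Step 4: SE = SL - TL - NL + DI - DT = 205.76 - 78.49 - 75 + 19.08 - 13 = 58.35

58.35 dB


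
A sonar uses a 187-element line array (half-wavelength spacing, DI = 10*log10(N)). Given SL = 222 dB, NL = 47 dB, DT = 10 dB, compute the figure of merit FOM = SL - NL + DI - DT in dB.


187.72 dB


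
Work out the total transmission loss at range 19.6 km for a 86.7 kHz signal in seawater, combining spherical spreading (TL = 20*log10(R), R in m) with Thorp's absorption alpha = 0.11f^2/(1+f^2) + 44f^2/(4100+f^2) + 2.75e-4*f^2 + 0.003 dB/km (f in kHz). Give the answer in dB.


Step 1 (Thorp): alpha = 0.11*7516.89/(1+7516.89) + 44*7516.89/(4100+7516.89) + 2.75e-4*7516.89 + 0.003 = 30.651 dB/km
Step 2: TL_spread = 20*log10(19600) = 85.85 dB
Step 3: TL_abs = alpha*R = 30.651 * 19.6 = 600.76 dB
Step 4: TL_total = 85.85 + 600.76 = 686.61

686.61 dB


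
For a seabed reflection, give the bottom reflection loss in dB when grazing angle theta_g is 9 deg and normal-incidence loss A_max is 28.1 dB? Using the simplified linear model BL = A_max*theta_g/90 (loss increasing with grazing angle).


BL = A_max * theta_g / 90 = 28.1 * 9 / 90 = 2.81

2.81 dB


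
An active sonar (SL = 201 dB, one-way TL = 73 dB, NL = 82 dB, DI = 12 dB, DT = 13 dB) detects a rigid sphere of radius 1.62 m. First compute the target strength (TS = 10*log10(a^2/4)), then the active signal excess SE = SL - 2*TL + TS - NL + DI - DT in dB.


Step 1: TS = 10*log10(1.62^2/4) = -1.83 dB
Step 2: SE = SL - 2*TL + TS - NL + DI - DT = 201 - 2*73 + (-1.83) - 82 + 12 - 13 = -29.83

-29.83 dB


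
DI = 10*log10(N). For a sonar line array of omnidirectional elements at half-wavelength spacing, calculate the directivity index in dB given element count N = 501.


DI = 10*log10(501) = 27.0

27.0 dB


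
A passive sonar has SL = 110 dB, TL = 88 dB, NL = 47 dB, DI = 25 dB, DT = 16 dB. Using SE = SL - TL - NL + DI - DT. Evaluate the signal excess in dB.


SE = SL - TL - NL + DI - DT = 110 - 88 - 47 + 25 - 16 = -16

-16 dB


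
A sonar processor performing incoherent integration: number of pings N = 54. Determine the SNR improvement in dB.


Gain = 5*log10(54) = 8.66

8.66 dB


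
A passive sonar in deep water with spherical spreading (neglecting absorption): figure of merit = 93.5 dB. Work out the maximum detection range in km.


47.32 km


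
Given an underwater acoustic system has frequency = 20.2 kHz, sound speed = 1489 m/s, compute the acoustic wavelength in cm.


lambda = c/f = 1489 / 20200 = 0.0737 m = 7.37 cm

7.37 cm


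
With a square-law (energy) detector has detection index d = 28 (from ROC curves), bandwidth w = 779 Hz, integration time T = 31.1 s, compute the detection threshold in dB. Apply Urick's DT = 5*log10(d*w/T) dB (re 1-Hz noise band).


14.23 dB


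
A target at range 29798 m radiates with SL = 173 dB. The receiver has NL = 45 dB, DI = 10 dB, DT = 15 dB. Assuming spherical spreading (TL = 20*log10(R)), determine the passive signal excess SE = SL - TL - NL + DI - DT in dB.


Step 1: TL = 20*log10(29798) = 89.48 dB
Step 2: SE = 173 - 89.48 - 45 + 10 - 15 = 33.52

33.52 dB


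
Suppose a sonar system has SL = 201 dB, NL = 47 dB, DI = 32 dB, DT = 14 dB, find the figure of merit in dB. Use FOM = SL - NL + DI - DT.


FOM = SL - NL + DI - DT = 201 - 47 + 32 - 14 = 172

172 dB


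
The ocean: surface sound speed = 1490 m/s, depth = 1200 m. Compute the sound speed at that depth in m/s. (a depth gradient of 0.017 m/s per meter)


1510.4 m/s


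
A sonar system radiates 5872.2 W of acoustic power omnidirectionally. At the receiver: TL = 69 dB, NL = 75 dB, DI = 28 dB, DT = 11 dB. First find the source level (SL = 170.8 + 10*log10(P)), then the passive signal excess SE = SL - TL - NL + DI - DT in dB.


Step 1: SL = 170.8 + 10*log10(5872.2) = 208.49 dB
Step 2: SE = SL - TL - NL + DI - DT = 208.49 - 69 - 75 + 28 - 11 = 81.49

81.49 dB


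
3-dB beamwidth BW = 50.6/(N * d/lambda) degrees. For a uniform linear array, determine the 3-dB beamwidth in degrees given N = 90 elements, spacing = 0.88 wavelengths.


0.64 deg


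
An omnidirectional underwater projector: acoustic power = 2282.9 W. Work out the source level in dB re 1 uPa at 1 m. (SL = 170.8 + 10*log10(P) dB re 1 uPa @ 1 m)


SL = 170.8 + 10*log10(2282.9) = 170.8 + 33.58 = 204.38

204.38 dB


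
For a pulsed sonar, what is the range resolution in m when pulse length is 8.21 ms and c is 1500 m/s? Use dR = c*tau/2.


dR = c*tau/2 = 1500 * 8.21e-3 / 2 = 6.1575

6.1575 m


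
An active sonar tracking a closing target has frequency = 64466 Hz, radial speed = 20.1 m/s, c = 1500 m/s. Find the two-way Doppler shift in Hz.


1727.69 Hz


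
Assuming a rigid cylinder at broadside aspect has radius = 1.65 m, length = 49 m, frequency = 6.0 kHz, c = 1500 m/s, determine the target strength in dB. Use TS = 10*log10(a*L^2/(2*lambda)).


38.99 dB


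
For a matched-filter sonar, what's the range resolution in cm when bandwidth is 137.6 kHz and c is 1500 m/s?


dR = c/(2*BW) = 1500 / (2 * 137.6e3) = 0.0055 m = 0.55 cm

0.55 cm


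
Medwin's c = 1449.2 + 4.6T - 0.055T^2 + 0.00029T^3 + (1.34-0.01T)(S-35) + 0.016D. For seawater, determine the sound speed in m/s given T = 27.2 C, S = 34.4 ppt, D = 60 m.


c = 1449.2 + 4.6*27.2 - 0.055*27.2^2 + 0.00029*27.2^3 + (1.34 - 0.01*27.2)*(34.4 - 35) + 0.016*60 = 1539.78

1539.78 m/s


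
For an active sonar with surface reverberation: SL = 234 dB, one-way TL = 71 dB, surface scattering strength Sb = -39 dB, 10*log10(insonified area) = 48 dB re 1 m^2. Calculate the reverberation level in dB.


RL = SL - 2*TL + Sb + 10*log10(A) = 234 - 2*71 + (-39) + 48 = 101

101 dB


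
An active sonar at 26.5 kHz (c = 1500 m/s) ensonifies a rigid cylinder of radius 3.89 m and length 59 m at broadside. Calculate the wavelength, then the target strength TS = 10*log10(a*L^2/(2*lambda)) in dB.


Step 1: lambda = c/f = 1500/26500 = 0.0566 m
Step 2: TS = 10*log10(a*L^2/(2*lambda)) = 10*log10(3.89*59^2/(2*0.0566)) = 50.78

50.78 dB


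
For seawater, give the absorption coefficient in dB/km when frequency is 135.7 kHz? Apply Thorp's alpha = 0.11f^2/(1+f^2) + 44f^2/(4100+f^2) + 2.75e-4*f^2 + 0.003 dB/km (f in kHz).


f^2 = 18414.49
alpha = 0.11*18414.49/(1+18414.49) + 44*18414.49/(4100+18414.49) + 2.75e-4*18414.49 + 0.003 = 41.164

41.164 dB/km


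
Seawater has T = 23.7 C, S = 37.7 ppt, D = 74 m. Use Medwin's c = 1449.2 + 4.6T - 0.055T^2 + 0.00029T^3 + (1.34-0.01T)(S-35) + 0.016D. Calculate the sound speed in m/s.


c = 1449.2 + 4.6*23.7 - 0.055*23.7^2 + 0.00029*23.7^3 + (1.34 - 0.01*23.7)*(37.7 - 35) + 0.016*74 = 1535.35

1535.35 m/s


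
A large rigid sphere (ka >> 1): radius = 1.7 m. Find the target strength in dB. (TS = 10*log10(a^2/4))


-1.41 dB


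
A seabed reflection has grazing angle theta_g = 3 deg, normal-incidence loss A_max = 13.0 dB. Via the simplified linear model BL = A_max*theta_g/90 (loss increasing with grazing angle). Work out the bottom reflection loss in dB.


0.43 dB


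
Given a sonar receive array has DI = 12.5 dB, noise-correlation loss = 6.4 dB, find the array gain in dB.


AG = DI - L_corr = 12.5 - 6.4 = 6.1

6.1 dB


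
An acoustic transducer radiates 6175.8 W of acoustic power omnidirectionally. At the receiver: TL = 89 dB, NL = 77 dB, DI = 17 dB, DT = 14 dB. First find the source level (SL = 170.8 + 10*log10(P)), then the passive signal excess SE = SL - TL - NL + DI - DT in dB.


Step 1: SL = 170.8 + 10*log10(6175.8) = 208.71 dB
Step 2: SE = SL - TL - NL + DI - DT = 208.71 - 89 - 77 + 17 - 14 = 45.71

45.71 dB


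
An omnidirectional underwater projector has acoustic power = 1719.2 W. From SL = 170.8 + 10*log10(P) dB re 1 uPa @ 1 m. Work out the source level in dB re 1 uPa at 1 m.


SL = 170.8 + 10*log10(1719.2) = 170.8 + 32.35 = 203.15

203.15 dB


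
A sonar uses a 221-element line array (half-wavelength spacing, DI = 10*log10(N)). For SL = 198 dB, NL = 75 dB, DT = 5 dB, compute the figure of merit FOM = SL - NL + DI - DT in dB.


Step 1: DI = 10*log10(221) = 23.44 dB
Step 2: FOM = SL - NL + DI - DT = 198 - 75 + 23.44 - 5 = 141.44

141.44 dB


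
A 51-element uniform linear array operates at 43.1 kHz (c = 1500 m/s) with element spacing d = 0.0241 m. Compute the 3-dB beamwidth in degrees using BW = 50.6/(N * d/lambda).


Step 1: lambda = 1500/43100 = 0.0348 m
Step 2: d/lambda = 0.0241/0.0348 = 0.6925
Step 3: BW = 50.6/(N * d/lambda) = 50.6/(51 * 0.6925) = 1.43

1.43 deg


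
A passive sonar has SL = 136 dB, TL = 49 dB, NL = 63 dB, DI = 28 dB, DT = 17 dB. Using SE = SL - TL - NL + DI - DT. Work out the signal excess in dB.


SE = SL - TL - NL + DI - DT = 136 - 49 - 63 + 28 - 17 = 35

35 dB


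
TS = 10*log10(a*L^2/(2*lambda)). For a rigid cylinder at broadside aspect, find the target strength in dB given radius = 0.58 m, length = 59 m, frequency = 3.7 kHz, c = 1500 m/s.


lambda = 1500/3700 = 0.40541 m
TS = 10*log10(0.58*59^2/(2*0.40541)) = 33.96

33.96 dB


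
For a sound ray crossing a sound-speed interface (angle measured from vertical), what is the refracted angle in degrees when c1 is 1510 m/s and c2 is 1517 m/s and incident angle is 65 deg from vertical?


sin(theta2) = (c2/c1)*sin(theta1) = (1517/1510)*sin(65 deg) = 0.91051
theta2 = arcsin(0.91051) = 65.58

65.58 deg


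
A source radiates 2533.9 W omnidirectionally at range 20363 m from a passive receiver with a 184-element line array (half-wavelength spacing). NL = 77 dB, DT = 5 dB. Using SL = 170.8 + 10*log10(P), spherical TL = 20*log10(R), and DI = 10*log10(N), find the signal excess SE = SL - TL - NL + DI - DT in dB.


59.31 dB


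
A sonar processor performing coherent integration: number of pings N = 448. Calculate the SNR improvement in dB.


Gain = 10*log10(448) = 26.51

26.51 dB


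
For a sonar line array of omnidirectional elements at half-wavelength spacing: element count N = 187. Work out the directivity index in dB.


22.72 dB


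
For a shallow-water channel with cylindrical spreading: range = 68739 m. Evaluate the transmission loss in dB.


TL = 10*log10(68739) = 48.37

48.37 dB


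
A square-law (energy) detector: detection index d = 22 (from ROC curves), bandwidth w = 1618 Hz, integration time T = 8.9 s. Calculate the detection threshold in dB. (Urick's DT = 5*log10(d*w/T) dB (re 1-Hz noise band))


DT = 5*log10(d*w/T) = 5*log10(22 * 1618 / 8.9) = 5*log10(3999.55) = 18.01

18.01 dB


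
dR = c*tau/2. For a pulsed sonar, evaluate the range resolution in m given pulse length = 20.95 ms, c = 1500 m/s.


dR = c*tau/2 = 1500 * 20.95e-3 / 2 = 15.7125

15.7125 m


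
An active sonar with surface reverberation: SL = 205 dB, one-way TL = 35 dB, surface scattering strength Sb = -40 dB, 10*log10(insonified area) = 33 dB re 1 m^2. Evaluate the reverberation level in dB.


RL = SL - 2*TL + Sb + 10*log10(A) = 205 - 2*35 + (-40) + 33 = 128

128 dB


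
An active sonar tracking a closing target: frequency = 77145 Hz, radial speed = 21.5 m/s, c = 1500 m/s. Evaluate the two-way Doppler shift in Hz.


fd = 2*f*v/c = 2 * 77145 * 21.5 / 1500 = 2211.49

2211.49 Hz


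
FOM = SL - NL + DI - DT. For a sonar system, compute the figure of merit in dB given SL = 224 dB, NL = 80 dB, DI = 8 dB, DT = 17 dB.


FOM = SL - NL + DI - DT = 224 - 80 + 8 - 17 = 135

135 dB


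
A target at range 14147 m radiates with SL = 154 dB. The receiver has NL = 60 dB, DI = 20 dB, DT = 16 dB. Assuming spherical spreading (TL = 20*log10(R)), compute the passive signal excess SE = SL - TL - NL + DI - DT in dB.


Step 1: TL = 20*log10(14147) = 83.01 dB
Step 2: SE = 154 - 83.01 - 60 + 20 - 16 = 14.99

14.99 dB


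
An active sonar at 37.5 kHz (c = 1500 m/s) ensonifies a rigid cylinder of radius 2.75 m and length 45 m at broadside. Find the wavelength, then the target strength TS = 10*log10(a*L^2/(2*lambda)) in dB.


Step 1: lambda = c/f = 1500/37500 = 0.04 m
Step 2: TS = 10*log10(a*L^2/(2*lambda)) = 10*log10(2.75*45^2/(2*0.04)) = 48.43

48.43 dB


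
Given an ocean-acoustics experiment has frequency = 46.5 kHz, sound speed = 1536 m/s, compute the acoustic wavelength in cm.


lambda = c/f = 1536 / 46500 = 0.033 m = 3.3 cm

3.3 cm


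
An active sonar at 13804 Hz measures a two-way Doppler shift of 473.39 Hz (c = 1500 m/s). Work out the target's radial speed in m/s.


From fd = 2*f*v/c, v = c*fd/(2*f) = 1500 * 473.39 / (2*13804) = 25.72

25.72 m/s


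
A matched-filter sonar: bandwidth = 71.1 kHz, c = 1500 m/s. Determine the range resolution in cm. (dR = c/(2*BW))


1.05 cm


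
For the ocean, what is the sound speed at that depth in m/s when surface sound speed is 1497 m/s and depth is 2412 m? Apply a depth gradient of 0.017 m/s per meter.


1538.004 m/s


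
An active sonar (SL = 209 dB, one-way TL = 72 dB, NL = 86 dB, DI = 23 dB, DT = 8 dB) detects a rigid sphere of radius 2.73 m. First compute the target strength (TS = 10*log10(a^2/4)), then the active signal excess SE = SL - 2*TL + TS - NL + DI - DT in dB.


Step 1: TS = 10*log10(2.73^2/4) = 2.7 dB
Step 2: SE = SL - 2*TL + TS - NL + DI - DT = 209 - 2*72 + (2.7) - 86 + 23 - 8 = -3.3

-3.3 dB


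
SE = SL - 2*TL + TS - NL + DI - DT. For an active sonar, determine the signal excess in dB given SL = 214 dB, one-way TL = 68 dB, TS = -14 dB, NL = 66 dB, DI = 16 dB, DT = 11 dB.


SE = SL - 2*TL + TS - NL + DI - DT = 214 - 2*68 + (-14) - 66 + 16 - 11 = 3

3 dB


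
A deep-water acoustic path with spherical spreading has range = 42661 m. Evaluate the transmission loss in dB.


TL = 20*log10(42661) = 92.6

92.6 dB


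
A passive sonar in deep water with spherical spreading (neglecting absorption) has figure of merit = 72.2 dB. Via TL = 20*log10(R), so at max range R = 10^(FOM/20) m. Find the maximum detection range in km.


At max range FOM = TL, so 20*log10(R) = 72.2
R = 10^(72.2/20) = 4073.8 m = 4.07 km

4.07 km


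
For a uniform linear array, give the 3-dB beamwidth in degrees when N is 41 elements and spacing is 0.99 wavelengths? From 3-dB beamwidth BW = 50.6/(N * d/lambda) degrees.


1.25 deg


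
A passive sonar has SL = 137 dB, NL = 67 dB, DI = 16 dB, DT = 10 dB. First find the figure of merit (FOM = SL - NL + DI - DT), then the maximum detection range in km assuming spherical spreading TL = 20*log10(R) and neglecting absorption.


Step 1: FOM = SL - NL + DI - DT = 137 - 67 + 16 - 10 = 76 dB
Step 2: at max range FOM = TL = 20*log10(R), so R = 10^(76/20) = 6309.57 m = 6.31 km

6.31 km


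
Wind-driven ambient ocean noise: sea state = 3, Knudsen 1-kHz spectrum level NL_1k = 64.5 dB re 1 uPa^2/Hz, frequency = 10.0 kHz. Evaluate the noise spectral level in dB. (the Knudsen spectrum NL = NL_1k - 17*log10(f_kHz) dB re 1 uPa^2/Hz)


NL = NL_1k - 17*log10(f_kHz) = 64.5 - 17*log10(10.0) = 64.5 - (17.0) = 47.5

47.5 dB


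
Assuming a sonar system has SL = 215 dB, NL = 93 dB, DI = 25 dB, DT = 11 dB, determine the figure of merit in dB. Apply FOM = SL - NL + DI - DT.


FOM = SL - NL + DI - DT = 215 - 93 + 25 - 11 = 136

136 dB


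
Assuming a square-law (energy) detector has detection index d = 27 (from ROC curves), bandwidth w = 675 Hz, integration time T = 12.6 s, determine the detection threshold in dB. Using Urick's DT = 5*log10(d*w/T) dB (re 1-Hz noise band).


DT = 5*log10(d*w/T) = 5*log10(27 * 675 / 12.6) = 5*log10(1446.43) = 15.8

15.8 dB


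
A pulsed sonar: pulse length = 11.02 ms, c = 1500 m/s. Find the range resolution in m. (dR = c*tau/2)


dR = c*tau/2 = 1500 * 11.02e-3 / 2 = 8.265

8.265 m


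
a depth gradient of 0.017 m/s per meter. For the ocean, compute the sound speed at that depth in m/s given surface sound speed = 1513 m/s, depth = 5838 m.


c = 1513 + 0.017 * 5838 = 1612.246

1612.246 m/s


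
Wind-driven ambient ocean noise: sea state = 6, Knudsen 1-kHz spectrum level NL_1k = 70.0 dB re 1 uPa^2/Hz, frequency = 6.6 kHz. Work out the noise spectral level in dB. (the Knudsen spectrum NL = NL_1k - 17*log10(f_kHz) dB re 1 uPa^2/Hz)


NL = NL_1k - 17*log10(f_kHz) = 70.0 - 17*log10(6.6) = 70.0 - (13.93) = 56.07

56.07 dB


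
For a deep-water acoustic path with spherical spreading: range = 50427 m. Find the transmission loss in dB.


TL = 20*log10(50427) = 94.05

94.05 dB


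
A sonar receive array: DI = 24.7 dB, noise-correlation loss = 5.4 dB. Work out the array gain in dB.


AG = DI - L_corr = 24.7 - 5.4 = 19.3

19.3 dB


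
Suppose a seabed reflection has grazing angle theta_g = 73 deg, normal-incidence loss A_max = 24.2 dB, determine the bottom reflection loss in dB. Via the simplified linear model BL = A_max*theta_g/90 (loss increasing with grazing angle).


BL = A_max * theta_g / 90 = 24.2 * 73 / 90 = 19.63

19.63 dB


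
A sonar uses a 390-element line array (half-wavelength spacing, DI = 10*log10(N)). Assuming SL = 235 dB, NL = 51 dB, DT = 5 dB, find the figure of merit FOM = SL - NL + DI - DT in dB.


Step 1: DI = 10*log10(390) = 25.91 dB
Step 2: FOM = SL - NL + DI - DT = 235 - 51 + 25.91 - 5 = 204.91

204.91 dB


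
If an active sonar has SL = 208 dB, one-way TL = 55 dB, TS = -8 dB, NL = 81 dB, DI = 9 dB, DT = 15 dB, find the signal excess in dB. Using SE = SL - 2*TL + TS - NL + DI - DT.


SE = SL - 2*TL + TS - NL + DI - DT = 208 - 2*55 + (-8) - 81 + 9 - 15 = 3

3 dB


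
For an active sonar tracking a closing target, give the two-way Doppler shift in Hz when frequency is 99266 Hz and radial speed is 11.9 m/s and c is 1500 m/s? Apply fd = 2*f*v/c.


1575.02 Hz


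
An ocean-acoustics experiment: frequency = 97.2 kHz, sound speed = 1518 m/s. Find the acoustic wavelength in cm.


lambda = c/f = 1518 / 97200 = 0.0156 m = 1.56 cm

1.56 cm


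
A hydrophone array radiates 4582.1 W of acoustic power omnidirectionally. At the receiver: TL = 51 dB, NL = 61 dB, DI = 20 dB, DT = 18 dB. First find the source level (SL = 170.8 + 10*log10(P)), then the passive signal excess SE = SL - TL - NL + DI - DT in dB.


Step 1: SL = 170.8 + 10*log10(4582.1) = 207.41 dB
Step 2: SE = SL - TL - NL + DI - DT = 207.41 - 51 - 61 + 20 - 18 = 97.41

97.41 dB


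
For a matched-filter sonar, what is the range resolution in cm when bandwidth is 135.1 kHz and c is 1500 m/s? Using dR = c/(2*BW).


dR = c/(2*BW) = 1500 / (2 * 135.1e3) = 0.0056 m = 0.56 cm

0.56 cm


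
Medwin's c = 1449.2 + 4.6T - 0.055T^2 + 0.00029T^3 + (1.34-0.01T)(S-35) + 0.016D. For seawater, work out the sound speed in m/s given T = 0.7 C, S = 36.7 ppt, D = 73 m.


c = 1449.2 + 4.6*0.7 - 0.055*0.7^2 + 0.00029*0.7^3 + (1.34 - 0.01*0.7)*(36.7 - 35) + 0.016*73 = 1455.83

1455.83 m/s


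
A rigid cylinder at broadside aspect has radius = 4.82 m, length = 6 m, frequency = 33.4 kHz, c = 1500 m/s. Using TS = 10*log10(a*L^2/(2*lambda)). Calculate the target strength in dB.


lambda = 1500/33400 = 0.04491 m
TS = 10*log10(4.82*6^2/(2*0.04491)) = 32.86

32.86 dB


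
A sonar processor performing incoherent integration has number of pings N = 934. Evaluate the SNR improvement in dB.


14.85 dB


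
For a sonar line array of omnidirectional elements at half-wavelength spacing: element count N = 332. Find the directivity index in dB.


25.21 dB


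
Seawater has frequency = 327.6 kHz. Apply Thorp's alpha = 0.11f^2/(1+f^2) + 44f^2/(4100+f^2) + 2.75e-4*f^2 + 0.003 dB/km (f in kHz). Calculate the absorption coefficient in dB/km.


72.007 dB/km


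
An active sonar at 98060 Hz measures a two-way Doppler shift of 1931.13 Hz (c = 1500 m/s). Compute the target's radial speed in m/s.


14.77 m/s


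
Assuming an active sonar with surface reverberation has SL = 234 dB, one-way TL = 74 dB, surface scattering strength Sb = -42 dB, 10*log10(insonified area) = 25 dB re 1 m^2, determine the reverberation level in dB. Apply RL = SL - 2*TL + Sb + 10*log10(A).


RL = SL - 2*TL + Sb + 10*log10(A) = 234 - 2*74 + (-42) + 25 = 69

69 dB


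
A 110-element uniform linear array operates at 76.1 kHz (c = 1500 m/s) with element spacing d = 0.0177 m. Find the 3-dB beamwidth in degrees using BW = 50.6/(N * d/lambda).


Step 1: lambda = 1500/76100 = 0.01971 m
Step 2: d/lambda = 0.0177/0.01971 = 0.898
Step 3: BW = 50.6/(N * d/lambda) = 50.6/(110 * 0.898) = 0.51

0.51 deg


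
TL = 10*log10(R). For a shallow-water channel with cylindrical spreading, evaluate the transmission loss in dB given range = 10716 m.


40.3 dB


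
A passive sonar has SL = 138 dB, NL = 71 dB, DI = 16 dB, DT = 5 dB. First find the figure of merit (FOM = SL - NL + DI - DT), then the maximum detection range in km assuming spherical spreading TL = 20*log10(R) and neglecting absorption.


Step 1: FOM = SL - NL + DI - DT = 138 - 71 + 16 - 5 = 78 dB
Step 2: at max range FOM = TL = 20*log10(R), so R = 10^(78/20) = 7943.28 m = 7.94 km

7.94 km


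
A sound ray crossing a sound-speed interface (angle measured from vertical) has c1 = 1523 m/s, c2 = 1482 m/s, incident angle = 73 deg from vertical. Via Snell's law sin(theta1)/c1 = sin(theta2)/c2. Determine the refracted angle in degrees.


68.52 deg


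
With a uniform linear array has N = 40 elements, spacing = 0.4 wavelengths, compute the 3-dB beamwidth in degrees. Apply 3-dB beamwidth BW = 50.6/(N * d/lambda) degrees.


BW = 50.6 / (40 * 0.4) = 50.6 / 16.0 = 3.16

3.16 deg


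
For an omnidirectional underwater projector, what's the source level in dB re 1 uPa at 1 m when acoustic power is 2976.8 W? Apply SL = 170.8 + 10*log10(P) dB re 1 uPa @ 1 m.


205.54 dB


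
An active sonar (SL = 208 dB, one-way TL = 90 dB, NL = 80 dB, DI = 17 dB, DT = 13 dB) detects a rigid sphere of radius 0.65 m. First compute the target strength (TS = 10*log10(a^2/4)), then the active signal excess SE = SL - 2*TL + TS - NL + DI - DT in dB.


Step 1: TS = 10*log10(0.65^2/4) = -9.76 dB
Step 2: SE = SL - 2*TL + TS - NL + DI - DT = 208 - 2*90 + (-9.76) - 80 + 17 - 13 = -57.76

-57.76 dB


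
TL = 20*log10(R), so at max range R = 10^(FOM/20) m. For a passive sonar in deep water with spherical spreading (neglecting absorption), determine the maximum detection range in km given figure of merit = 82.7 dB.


At max range FOM = TL, so 20*log10(R) = 82.7
R = 10^(82.7/20) = 13645.83 m = 13.65 km

13.65 km


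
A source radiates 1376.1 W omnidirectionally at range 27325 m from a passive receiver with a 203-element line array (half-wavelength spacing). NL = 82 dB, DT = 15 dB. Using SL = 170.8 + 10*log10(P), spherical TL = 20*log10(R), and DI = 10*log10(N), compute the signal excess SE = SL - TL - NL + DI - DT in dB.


Step 1: SL = 170.8 + 10*log10(1376.1) = 202.19 dB
Step 2: TL = 20*log10(27325) = 88.73 dB
Step 3: DI = 10*log10(203) = 23.07 dB
Step 4: SE = SL - TL - NL + DI - DT = 202.19 - 88.73 - 82 + 23.07 - 15 = 39.53

39.53 dB


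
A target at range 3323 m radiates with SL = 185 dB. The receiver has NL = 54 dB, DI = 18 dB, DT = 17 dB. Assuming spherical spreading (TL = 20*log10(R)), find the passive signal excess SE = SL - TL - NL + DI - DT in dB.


61.57 dB


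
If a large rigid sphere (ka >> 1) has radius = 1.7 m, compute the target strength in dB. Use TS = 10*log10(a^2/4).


TS = 10*log10(1.7^2 / 4) = 10*log10(0.7225) = -1.41

-1.41 dB


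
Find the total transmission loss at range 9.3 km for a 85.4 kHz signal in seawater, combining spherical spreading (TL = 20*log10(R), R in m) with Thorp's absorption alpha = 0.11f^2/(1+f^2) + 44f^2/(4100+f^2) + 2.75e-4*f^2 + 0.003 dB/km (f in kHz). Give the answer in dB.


Step 1 (Thorp): alpha = 0.11*7293.16/(1+7293.16) + 44*7293.16/(4100+7293.16) + 2.75e-4*7293.16 + 0.003 = 30.2845 dB/km
Step 2: TL_spread = 20*log10(9300) = 79.37 dB
Step 3: TL_abs = alpha*R = 30.2845 * 9.3 = 281.65 dB
Step 4: TL_total = 79.37 + 281.65 = 361.02

361.02 dB


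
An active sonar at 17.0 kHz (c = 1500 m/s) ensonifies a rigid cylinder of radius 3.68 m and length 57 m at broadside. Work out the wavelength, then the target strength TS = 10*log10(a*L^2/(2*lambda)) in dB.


Step 1: lambda = c/f = 1500/17000 = 0.08824 m
Step 2: TS = 10*log10(a*L^2/(2*lambda)) = 10*log10(3.68*57^2/(2*0.08824)) = 48.31

48.31 dB


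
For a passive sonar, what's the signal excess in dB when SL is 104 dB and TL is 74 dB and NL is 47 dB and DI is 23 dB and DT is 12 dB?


-6 dB


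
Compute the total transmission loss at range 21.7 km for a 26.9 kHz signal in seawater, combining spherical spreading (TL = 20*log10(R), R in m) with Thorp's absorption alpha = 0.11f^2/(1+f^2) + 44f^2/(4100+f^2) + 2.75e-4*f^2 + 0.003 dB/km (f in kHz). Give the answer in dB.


236.73 dB


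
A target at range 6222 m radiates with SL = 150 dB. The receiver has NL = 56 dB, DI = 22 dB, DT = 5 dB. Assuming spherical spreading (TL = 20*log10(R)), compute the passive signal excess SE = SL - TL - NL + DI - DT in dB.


Step 1: TL = 20*log10(6222) = 75.88 dB
Step 2: SE = 150 - 75.88 - 56 + 22 - 5 = 35.12

35.12 dB


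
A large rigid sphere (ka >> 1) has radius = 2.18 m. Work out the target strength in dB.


TS = 10*log10(2.18^2 / 4) = 10*log10(1.1881) = 0.75

0.75 dB


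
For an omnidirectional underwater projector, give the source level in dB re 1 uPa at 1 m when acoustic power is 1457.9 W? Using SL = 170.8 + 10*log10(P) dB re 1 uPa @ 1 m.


SL = 170.8 + 10*log10(1457.9) = 170.8 + 31.64 = 202.44

202.44 dB


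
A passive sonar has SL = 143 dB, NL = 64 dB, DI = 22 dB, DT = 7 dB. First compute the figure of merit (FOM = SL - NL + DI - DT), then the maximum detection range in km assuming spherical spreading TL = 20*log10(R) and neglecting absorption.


Step 1: FOM = SL - NL + DI - DT = 143 - 64 + 22 - 7 = 94 dB
Step 2: at max range FOM = TL = 20*log10(R), so R = 10^(94/20) = 50118.72 m = 50.12 km

50.12 km


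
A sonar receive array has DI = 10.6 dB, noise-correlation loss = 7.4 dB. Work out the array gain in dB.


AG = DI - L_corr = 10.6 - 7.4 = 3.2

3.2 dB


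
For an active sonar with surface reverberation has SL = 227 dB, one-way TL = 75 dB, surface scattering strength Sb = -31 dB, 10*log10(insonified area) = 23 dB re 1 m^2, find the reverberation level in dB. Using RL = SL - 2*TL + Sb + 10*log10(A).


69 dB


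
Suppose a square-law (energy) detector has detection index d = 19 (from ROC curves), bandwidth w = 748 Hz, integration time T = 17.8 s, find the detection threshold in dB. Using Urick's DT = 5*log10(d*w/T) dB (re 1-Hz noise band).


DT = 5*log10(d*w/T) = 5*log10(19 * 748 / 17.8) = 5*log10(798.43) = 14.51

14.51 dB


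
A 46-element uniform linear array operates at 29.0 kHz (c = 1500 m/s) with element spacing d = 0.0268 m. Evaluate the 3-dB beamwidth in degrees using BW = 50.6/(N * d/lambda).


Step 1: lambda = 1500/29000 = 0.05172 m
Step 2: d/lambda = 0.0268/0.05172 = 0.5182
Step 3: BW = 50.6/(N * d/lambda) = 50.6/(46 * 0.5182) = 2.12

2.12 deg


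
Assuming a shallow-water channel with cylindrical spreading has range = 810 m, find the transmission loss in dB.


TL = 10*log10(810) = 29.08

29.08 dB


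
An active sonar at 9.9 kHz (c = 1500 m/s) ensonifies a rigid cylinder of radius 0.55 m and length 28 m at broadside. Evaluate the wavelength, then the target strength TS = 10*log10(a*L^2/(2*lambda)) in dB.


Step 1: lambda = c/f = 1500/9900 = 0.15152 m
Step 2: TS = 10*log10(a*L^2/(2*lambda)) = 10*log10(0.55*28^2/(2*0.15152)) = 31.53

31.53 dB


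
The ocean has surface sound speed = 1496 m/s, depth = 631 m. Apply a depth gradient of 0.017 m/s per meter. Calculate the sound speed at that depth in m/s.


c = 1496 + 0.017 * 631 = 1506.727

1506.727 m/s


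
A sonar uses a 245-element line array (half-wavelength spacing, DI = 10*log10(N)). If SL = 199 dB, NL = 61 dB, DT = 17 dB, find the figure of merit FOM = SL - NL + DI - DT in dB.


Step 1: DI = 10*log10(245) = 23.89 dB
Step 2: FOM = SL - NL + DI - DT = 199 - 61 + 23.89 - 17 = 144.89

144.89 dB


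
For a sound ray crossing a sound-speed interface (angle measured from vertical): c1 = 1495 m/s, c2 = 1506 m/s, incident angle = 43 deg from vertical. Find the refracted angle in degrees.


sin(theta2) = (c2/c1)*sin(theta1) = (1506/1495)*sin(43 deg) = 0.68702
theta2 = arcsin(0.68702) = 43.39

43.39 deg


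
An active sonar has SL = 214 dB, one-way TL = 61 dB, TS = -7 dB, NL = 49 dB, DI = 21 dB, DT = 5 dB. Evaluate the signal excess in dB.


52 dB


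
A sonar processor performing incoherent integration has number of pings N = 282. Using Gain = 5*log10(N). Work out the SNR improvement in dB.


Gain = 5*log10(282) = 12.25

12.25 dB


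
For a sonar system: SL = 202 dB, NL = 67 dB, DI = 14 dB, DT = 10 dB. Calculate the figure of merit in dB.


FOM = SL - NL + DI - DT = 202 - 67 + 14 - 10 = 139

139 dB


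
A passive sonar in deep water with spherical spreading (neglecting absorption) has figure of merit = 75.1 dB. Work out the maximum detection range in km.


5.69 km


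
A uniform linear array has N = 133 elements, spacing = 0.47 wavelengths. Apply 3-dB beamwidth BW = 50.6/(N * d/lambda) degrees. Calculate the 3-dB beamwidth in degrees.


0.81 deg


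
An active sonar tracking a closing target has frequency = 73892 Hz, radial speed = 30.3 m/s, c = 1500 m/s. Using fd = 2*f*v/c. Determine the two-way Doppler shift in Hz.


fd = 2*f*v/c = 2 * 73892 * 30.3 / 1500 = 2985.24

2985.24 Hz


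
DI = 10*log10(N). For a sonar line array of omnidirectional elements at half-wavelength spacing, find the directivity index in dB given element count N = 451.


DI = 10*log10(451) = 26.54

26.54 dB


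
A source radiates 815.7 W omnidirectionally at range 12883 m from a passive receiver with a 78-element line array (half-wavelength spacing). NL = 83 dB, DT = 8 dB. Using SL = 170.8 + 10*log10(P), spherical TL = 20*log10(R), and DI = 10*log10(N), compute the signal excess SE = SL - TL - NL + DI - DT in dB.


Step 1: SL = 170.8 + 10*log10(815.7) = 199.92 dB
Step 2: TL = 20*log10(12883) = 82.2 dB
Step 3: DI = 10*log10(78) = 18.92 dB
Step 4: SE = SL - TL - NL + DI - DT = 199.92 - 82.2 - 83 + 18.92 - 8 = 45.64

45.64 dB


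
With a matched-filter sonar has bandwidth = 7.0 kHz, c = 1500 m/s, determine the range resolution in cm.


10.71 cm


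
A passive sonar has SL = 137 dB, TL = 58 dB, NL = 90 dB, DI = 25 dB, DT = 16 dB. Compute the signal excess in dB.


SE = SL - TL - NL + DI - DT = 137 - 58 - 90 + 25 - 16 = -2

-2 dB


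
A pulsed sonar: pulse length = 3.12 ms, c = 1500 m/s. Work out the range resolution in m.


dR = c*tau/2 = 1500 * 3.12e-3 / 2 = 2.34

2.34 m


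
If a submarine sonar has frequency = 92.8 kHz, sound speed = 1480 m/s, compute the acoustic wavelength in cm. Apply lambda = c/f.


1.59 cm


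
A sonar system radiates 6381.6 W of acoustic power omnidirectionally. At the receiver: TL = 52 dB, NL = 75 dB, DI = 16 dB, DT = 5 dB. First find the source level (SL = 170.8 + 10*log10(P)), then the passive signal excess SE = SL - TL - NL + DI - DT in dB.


Step 1: SL = 170.8 + 10*log10(6381.6) = 208.85 dB
Step 2: SE = SL - TL - NL + DI - DT = 208.85 - 52 - 75 + 16 - 5 = 92.85

92.85 dB


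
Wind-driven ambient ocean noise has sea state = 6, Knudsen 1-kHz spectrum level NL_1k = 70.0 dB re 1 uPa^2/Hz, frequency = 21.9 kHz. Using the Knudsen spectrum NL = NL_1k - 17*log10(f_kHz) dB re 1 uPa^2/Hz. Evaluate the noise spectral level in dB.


47.21 dB


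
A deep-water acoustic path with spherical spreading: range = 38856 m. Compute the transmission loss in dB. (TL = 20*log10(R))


91.79 dB


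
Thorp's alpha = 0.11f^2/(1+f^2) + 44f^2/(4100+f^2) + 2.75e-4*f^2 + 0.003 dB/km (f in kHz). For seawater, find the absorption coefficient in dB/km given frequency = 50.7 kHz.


f^2 = 2570.49
alpha = 0.11*2570.49/(1+2570.49) + 44*2570.49/(4100+2570.49) + 2.75e-4*2570.49 + 0.003 = 17.775

17.775 dB/km


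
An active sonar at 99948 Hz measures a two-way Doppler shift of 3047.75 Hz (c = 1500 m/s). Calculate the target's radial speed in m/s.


From fd = 2*f*v/c, v = c*fd/(2*f) = 1500 * 3047.75 / (2*99948) = 22.87

22.87 m/s


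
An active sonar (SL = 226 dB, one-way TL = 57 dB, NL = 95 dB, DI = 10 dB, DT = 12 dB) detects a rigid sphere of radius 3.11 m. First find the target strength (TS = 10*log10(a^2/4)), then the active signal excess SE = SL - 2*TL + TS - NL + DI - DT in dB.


Step 1: TS = 10*log10(3.11^2/4) = 3.83 dB
Step 2: SE = SL - 2*TL + TS - NL + DI - DT = 226 - 2*57 + (3.83) - 95 + 10 - 12 = 18.83

18.83 dB


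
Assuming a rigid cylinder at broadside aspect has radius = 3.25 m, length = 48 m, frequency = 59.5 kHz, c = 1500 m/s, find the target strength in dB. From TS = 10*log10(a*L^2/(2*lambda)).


51.72 dB


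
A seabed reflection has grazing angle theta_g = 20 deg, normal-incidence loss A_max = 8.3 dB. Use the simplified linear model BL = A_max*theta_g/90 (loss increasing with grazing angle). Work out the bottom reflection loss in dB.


BL = A_max * theta_g / 90 = 8.3 * 20 / 90 = 1.84

1.84 dB


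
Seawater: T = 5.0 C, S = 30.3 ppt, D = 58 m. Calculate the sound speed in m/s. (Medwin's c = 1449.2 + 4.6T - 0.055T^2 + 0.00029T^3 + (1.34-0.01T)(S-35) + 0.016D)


1465.73 m/s


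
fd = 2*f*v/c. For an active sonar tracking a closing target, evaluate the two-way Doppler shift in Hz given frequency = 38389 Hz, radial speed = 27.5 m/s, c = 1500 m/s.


fd = 2*f*v/c = 2 * 38389 * 27.5 / 1500 = 1407.6

1407.6 Hz


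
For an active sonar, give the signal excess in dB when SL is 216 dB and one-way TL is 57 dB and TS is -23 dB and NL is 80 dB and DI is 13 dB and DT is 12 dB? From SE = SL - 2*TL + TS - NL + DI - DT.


SE = SL - 2*TL + TS - NL + DI - DT = 216 - 2*57 + (-23) - 80 + 13 - 12 = 0

0 dB


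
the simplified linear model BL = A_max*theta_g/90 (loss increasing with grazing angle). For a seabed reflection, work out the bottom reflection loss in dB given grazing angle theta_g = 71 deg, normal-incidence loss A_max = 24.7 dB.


BL = A_max * theta_g / 90 = 24.7 * 71 / 90 = 19.49

19.49 dB


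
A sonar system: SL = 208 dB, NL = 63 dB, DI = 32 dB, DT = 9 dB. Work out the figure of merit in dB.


FOM = SL - NL + DI - DT = 208 - 63 + 32 - 9 = 168

168 dB


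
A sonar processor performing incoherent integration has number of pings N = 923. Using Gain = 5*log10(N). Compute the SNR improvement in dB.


Gain = 5*log10(923) = 14.83

14.83 dB


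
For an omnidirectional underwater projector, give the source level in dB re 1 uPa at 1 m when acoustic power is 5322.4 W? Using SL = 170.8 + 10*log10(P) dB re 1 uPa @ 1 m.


SL = 170.8 + 10*log10(5322.4) = 170.8 + 37.26 = 208.06

208.06 dB


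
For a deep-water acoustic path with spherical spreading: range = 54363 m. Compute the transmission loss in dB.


94.71 dB


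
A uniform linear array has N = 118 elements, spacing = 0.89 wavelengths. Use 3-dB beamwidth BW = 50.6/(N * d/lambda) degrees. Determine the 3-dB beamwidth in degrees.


0.48 deg


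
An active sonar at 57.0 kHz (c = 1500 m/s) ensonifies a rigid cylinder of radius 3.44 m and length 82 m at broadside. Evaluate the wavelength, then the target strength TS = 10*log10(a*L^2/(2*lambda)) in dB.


Step 1: lambda = c/f = 1500/57000 = 0.02632 m
Step 2: TS = 10*log10(a*L^2/(2*lambda)) = 10*log10(3.44*82^2/(2*0.02632)) = 56.43

56.43 dB


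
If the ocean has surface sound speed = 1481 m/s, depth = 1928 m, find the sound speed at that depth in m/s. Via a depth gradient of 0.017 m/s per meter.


c = 1481 + 0.017 * 1928 = 1513.776

1513.776 m/s
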